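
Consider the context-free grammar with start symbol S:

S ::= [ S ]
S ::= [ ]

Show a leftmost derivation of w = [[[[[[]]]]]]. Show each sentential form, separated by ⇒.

S ⇒ [S]   [S ::= [ S ]]
[S] ⇒ [[S]]   [S ::= [ S ]]
[[S]] ⇒ [[[S]]]   [S ::= [ S ]]
[[[S]]] ⇒ [[[[S]]]]   [S ::= [ S ]]
[[[[S]]]] ⇒ [[[[[S]]]]]   [S ::= [ S ]]
[[[[[S]]]]] ⇒ [[[[[[]]]]]]   [S ::= [ ]]

S ⇒ [S] ⇒ [[S]] ⇒ [[[S]]] ⇒ [[[[S]]]] ⇒ [[[[[S]]]]] ⇒ [[[[[[]]]]]]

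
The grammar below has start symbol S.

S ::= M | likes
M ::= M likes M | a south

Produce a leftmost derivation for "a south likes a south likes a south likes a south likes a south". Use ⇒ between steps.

S ⇒ M ⇒ M likes M ⇒ M likes M likes M ⇒ M likes M likes M likes M ⇒ M likes M likes M likes M likes M ⇒ a south likes M likes M likes M likes M ⇒ a south likes a south likes M likes M likes M ⇒ a south likes a south likes a south likes M likes M ⇒ a south likes a south likes a south likes a south likes M ⇒ a south likes a south likes a south likes a south likes a south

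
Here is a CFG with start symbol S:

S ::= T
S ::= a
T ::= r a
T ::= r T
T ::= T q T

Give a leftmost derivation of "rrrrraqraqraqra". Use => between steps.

S => T => rT => rrT => rrrT => rrrTqT => rrrTqTqT => rrrrTqTqT => rrrrraqTqT => rrrrraqTqTqT => rrrrraqraqTqT => rrrrraqraqraqT => rrrrraqraqraqra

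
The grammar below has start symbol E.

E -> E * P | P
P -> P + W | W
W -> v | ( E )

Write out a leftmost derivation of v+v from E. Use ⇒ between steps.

E ⇒ P ⇒ P+W ⇒ W+W ⇒ v+W ⇒ v+v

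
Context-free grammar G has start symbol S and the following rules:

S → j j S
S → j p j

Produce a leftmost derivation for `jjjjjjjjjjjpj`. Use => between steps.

S => jjS => jjjjS => jjjjjjS => jjjjjjjjS => jjjjjjjjjjS => jjjjjjjjjjjpj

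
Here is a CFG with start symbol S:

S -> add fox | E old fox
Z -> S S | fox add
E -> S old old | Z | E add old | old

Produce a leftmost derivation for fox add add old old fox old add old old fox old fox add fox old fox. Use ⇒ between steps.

S ⇒ E old fox ⇒ Z old fox ⇒ S S old fox ⇒ E old fox S old fox ⇒ Z old fox S old fox ⇒ S S old fox S old fox ⇒ E old fox S old fox S old fox ⇒ E add old old fox S old fox S old fox ⇒ Z add old old fox S old fox S old fox ⇒ fox add add old old fox S old fox S old fox ⇒ fox add add old old fox E old fox old fox S old fox ⇒ fox add add old old fox E add old old fox old fox S old fox ⇒ fox add add old old fox old add old old fox old fox S old fox ⇒ fox add add old old fox old add old old fox old fox add fox old fox

S ⇒ E old fox   [S -> E old fox]
E old fox ⇒ Z old fox   [E -> Z]
Z old fox ⇒ S S old fox   [Z -> S S]
S S old fox ⇒ E old fox S old fox   [S -> E old fox]
E old fox S old fox ⇒ Z old fox S old fox   [E -> Z]
Z old fox S old fox ⇒ S S old fox S old fox   [Z -> S S]
S S old fox S old fox ⇒ E old fox S old fox S old fox   [S -> E old fox]
E old fox S old fox S old fox ⇒ E add old old fox S old fox S old fox   [E -> E add old]
E add old old fox S old fox S old fox ⇒ Z add old old fox S old fox S old fox   [E -> Z]
Z add old old fox S old fox S old fox ⇒ fox add add old old fox S old fox S old fox   [Z -> fox add]
fox add add old old fox S old fox S old fox ⇒ fox add add old old fox E old fox old fox S old fox   [S -> E old fox]
fox add add old old fox E old fox old fox S old fox ⇒ fox add add old old fox E add old old fox old fox S old fox   [E -> E add old]
fox add add old old fox E add old old fox old fox S old fox ⇒ fox add add old old fox old add old old fox old fox S old fox   [E -> old]
fox add add old old fox old add old old fox old fox S old fox ⇒ fox add add old old fox old add old old fox old fox add fox old fox   [S -> add fox]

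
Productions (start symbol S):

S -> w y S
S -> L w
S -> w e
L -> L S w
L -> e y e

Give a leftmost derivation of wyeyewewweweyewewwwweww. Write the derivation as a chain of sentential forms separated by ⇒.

S ⇒ wyS   [S -> w y S]
wyS ⇒ wyLw   [S -> L w]
wyLw ⇒ wyLSww   [L -> L S w]
wyLSww ⇒ wyLSwSww   [L -> L S w]
wyLSwSww ⇒ wyLSwSwSww   [L -> L S w]
wyLSwSwSww ⇒ wyLSwSwSwSww   [L -> L S w]
wyLSwSwSwSww ⇒ wyeyeSwSwSwSww   [L -> e y e]
wyeyeSwSwSwSww ⇒ wyeyewewSwSwSww   [S -> w e]
wyeyewewSwSwSww ⇒ wyeyewewwewSwSww   [S -> w e]
wyeyewewwewSwSww ⇒ wyeyewewwewLwwSww   [S -> L w]
wyeyewewwewLwwSww ⇒ wyeyewewwewLSwwwSww   [L -> L S w]
wyeyewewwewLSwwwSww ⇒ wyeyewewweweyeSwwwSww   [L -> e y e]
wyeyewewweweyeSwwwSww ⇒ wyeyewewweweyewewwwSww   [S -> w e]
wyeyewewweweyewewwwSww ⇒ wyeyewewweweyewewwwweww   [S -> w e]

S ⇒ wyS ⇒ wyLw ⇒ wyLSww ⇒ wyLSwSww ⇒ wyLSwSwSww ⇒ wyLSwSwSwSww ⇒ wyeyeSwSwSwSww ⇒ wyeyewewSwSwSww ⇒ wyeyewewwewSwSww ⇒ wyeyewewwewLwwSww ⇒ wyeyewewwewLSwwwSww ⇒ wyeyewewweweyeSwwwSww ⇒ wyeyewewweweyewewwwSww ⇒ wyeyewewweweyewewwwweww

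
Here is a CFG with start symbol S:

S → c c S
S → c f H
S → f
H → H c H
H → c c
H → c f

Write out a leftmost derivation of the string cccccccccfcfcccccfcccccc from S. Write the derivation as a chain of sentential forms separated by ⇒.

S⇒ccS⇒ccccS⇒ccccccS⇒ccccccccS⇒cccccccccfH⇒cccccccccfHcH⇒cccccccccfHcHcH⇒cccccccccfHcHcHcH⇒cccccccccfcfcHcHcH⇒cccccccccfcfcHcHcHcH⇒cccccccccfcfccccHcHcH⇒cccccccccfcfcccccfcHcH⇒cccccccccfcfcccccfccccH⇒cccccccccfcfcccccfcccccc

S ⇒ ccS   [S → c c S]
ccS ⇒ ccccS   [S → c c S]
ccccS ⇒ ccccccS   [S → c c S]
ccccccS ⇒ ccccccccS   [S → c c S]
ccccccccS ⇒ cccccccccfH   [S → c f H]
cccccccccfH ⇒ cccccccccfHcH   [H → H c H]
cccccccccfHcH ⇒ cccccccccfHcHcH   [H → H c H]
cccccccccfHcHcH ⇒ cccccccccfHcHcHcH   [H → H c H]
cccccccccfHcHcHcH ⇒ cccccccccfcfcHcHcH   [H → c f]
cccccccccfcfcHcHcH ⇒ cccccccccfcfcHcHcHcH   [H → H c H]
cccccccccfcfcHcHcHcH ⇒ cccccccccfcfccccHcHcH   [H → c c]
cccccccccfcfccccHcHcH ⇒ cccccccccfcfcccccfcHcH   [H → c f]
cccccccccfcfcccccfcHcH ⇒ cccccccccfcfcccccfccccH   [H → c c]
cccccccccfcfcccccfccccH ⇒ cccccccccfcfcccccfcccccc   [H → c c]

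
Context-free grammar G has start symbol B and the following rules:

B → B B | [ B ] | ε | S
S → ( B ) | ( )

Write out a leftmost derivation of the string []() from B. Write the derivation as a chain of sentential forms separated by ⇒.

B ⇒ BB   [B → B B]
BB ⇒ BBB   [B → B B]
BBB ⇒ [B]BB   [B → [ B ]]
[B]BB ⇒ []BB   [B → ε]
[]BB ⇒ []B   [B → ε]
[]B ⇒ []S   [B → S]
[]S ⇒ []()   [S → ( )]

B⇒BB⇒BBB⇒[B]BB⇒[]BB⇒[]B⇒[]S⇒[]()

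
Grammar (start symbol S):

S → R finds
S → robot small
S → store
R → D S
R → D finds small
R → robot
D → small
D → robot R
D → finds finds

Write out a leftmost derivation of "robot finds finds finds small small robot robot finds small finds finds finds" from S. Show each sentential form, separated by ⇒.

S ⇒ R finds ⇒ D S finds ⇒ robot R S finds ⇒ robot D finds small S finds ⇒ robot finds finds finds small S finds ⇒ robot finds finds finds small R finds finds ⇒ robot finds finds finds small D S finds finds ⇒ robot finds finds finds small small S finds finds ⇒ robot finds finds finds small small R finds finds finds ⇒ robot finds finds finds small small D finds small finds finds finds ⇒ robot finds finds finds small small robot R finds small finds finds finds ⇒ robot finds finds finds small small robot robot finds small finds finds finds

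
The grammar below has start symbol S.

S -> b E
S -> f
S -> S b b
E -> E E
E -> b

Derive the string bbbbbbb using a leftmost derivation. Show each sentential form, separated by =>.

S => bE   [S -> b E]
bE => bEE   [E -> E E]
bEE => bEEE   [E -> E E]
bEEE => bbEE   [E -> b]
bbEE => bbbE   [E -> b]
bbbE => bbbEE   [E -> E E]
bbbEE => bbbEEE   [E -> E E]
bbbEEE => bbbbEE   [E -> b]
bbbbEE => bbbbEEE   [E -> E E]
bbbbEEE => bbbbbEE   [E -> b]
bbbbbEE => bbbbbbE   [E -> b]
bbbbbbE => bbbbbbb   [E -> b]

S=>bE=>bEE=>bEEE=>bbEE=>bbbE=>bbbEE=>bbbEEE=>bbbbEE=>bbbbEEE=>bbbbbEE=>bbbbbbE=>bbbbbbb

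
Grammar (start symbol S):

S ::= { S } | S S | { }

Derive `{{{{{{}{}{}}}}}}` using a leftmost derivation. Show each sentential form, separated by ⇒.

S ⇒ {S} ⇒ {{S}} ⇒ {{{S}}} ⇒ {{{{S}}}} ⇒ {{{{{S}}}}} ⇒ {{{{{SS}}}}} ⇒ {{{{{SSS}}}}} ⇒ {{{{{{}SS}}}}} ⇒ {{{{{{}{}S}}}}} ⇒ {{{{{{}{}{}}}}}}

S ⇒ {S}   [S ::= { S }]
{S} ⇒ {{S}}   [S ::= { S }]
{{S}} ⇒ {{{S}}}   [S ::= { S }]
{{{S}}} ⇒ {{{{S}}}}   [S ::= { S }]
{{{{S}}}} ⇒ {{{{{S}}}}}   [S ::= { S }]
{{{{{S}}}}} ⇒ {{{{{SS}}}}}   [S ::= S S]
{{{{{SS}}}}} ⇒ {{{{{SSS}}}}}   [S ::= S S]
{{{{{SSS}}}}} ⇒ {{{{{{}SS}}}}}   [S ::= { }]
{{{{{{}SS}}}}} ⇒ {{{{{{}{}S}}}}}   [S ::= { }]
{{{{{{}{}S}}}}} ⇒ {{{{{{}{}{}}}}}}   [S ::= { }]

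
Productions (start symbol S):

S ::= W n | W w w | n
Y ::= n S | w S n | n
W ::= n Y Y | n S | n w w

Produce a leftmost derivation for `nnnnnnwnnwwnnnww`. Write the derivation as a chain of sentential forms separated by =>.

S=>Www=>nYYww=>nnSYww=>nnWnYww=>nnnYYnYww=>nnnnSYnYww=>nnnnWwwYnYww=>nnnnnYYwwYnYww=>nnnnnnYwwYnYww=>nnnnnnwSnwwYnYww=>nnnnnnwnnwwYnYww=>nnnnnnwnnwwnnYww=>nnnnnnwnnwwnnnww

S => Www   [S ::= W w w]
Www => nYYww   [W ::= n Y Y]
nYYww => nnSYww   [Y ::= n S]
nnSYww => nnWnYww   [S ::= W n]
nnWnYww => nnnYYnYww   [W ::= n Y Y]
nnnYYnYww => nnnnSYnYww   [Y ::= n S]
nnnnSYnYww => nnnnWwwYnYww   [S ::= W w w]
nnnnWwwYnYww => nnnnnYYwwYnYww   [W ::= n Y Y]
nnnnnYYwwYnYww => nnnnnnYwwYnYww   [Y ::= n]
nnnnnnYwwYnYww => nnnnnnwSnwwYnYww   [Y ::= w S n]
nnnnnnwSnwwYnYww => nnnnnnwnnwwYnYww   [S ::= n]
nnnnnnwnnwwYnYww => nnnnnnwnnwwnnYww   [Y ::= n]
nnnnnnwnnwwnnYww => nnnnnnwnnwwnnnww   [Y ::= n]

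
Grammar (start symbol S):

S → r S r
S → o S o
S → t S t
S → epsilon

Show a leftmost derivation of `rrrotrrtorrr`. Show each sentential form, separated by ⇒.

S⇒rSr⇒rrSrr⇒rrrSrrr⇒rrroSorrr⇒rrrotStorrr⇒rrrotrSrtorrr⇒rrrotrrtorrr

S ⇒ rSr   [S → r S r]
rSr ⇒ rrSrr   [S → r S r]
rrSrr ⇒ rrrSrrr   [S → r S r]
rrrSrrr ⇒ rrroSorrr   [S → o S o]
rrroSorrr ⇒ rrrotStorrr   [S → t S t]
rrrotStorrr ⇒ rrrotrSrtorrr   [S → r S r]
rrrotrSrtorrr ⇒ rrrotrrtorrr   [S → epsilon]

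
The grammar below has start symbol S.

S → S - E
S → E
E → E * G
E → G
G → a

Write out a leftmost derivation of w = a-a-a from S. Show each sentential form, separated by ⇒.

S ⇒ S-E   [S → S - E]
S-E ⇒ S-E-E   [S → S - E]
S-E-E ⇒ E-E-E   [S → E]
E-E-E ⇒ G-E-E   [E → G]
G-E-E ⇒ a-E-E   [G → a]
a-E-E ⇒ a-G-E   [E → G]
a-G-E ⇒ a-a-E   [G → a]
a-a-E ⇒ a-a-G   [E → G]
a-a-G ⇒ a-a-a   [G → a]

S ⇒ S-E ⇒ S-E-E ⇒ E-E-E ⇒ G-E-E ⇒ a-E-E ⇒ a-G-E ⇒ a-a-E ⇒ a-a-G ⇒ a-a-a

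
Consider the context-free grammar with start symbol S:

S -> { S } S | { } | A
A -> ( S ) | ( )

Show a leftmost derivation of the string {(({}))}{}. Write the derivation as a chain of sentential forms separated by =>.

S => {S}S => {A}S => {(S)}S => {(A)}S => {((S))}S => {(({}))}S => {(({}))}{}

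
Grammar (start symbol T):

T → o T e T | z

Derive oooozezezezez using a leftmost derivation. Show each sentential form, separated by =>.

T => oTeT => ooTeTeT => oooTeTeTeT => ooooTeTeTeTeT => oooozeTeTeTeT => oooozezeTeTeT => oooozezezeTeT => oooozezezezeT => oooozezezezez

T => oTeT   [T → o T e T]
oTeT => ooTeTeT   [T → o T e T]
ooTeTeT => oooTeTeTeT   [T → o T e T]
oooTeTeTeT => ooooTeTeTeTeT   [T → o T e T]
ooooTeTeTeTeT => oooozeTeTeTeT   [T → z]
oooozeTeTeTeT => oooozezeTeTeT   [T → z]
oooozezeTeTeT => oooozezezeTeT   [T → z]
oooozezezeTeT => oooozezezezeT   [T → z]
oooozezezezeT => oooozezezezez   [T → z]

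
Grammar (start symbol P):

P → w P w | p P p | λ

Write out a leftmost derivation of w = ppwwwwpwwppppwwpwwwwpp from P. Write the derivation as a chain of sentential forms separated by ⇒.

P ⇒ pPp ⇒ ppPpp ⇒ ppwPwpp ⇒ ppwwPwwpp ⇒ ppwwwPwwwpp ⇒ ppwwwwPwwwwpp ⇒ ppwwwwpPpwwwwpp ⇒ ppwwwwpwPwpwwwwpp ⇒ ppwwwwpwwPwwpwwwwpp ⇒ ppwwwwpwwpPpwwpwwwwpp ⇒ ppwwwwpwwppPppwwpwwwwpp ⇒ ppwwwwpwwppppwwpwwwwpp

P ⇒ pPp   [P → p P p]
pPp ⇒ ppPpp   [P → p P p]
ppPpp ⇒ ppwPwpp   [P → w P w]
ppwPwpp ⇒ ppwwPwwpp   [P → w P w]
ppwwPwwpp ⇒ ppwwwPwwwpp   [P → w P w]
ppwwwPwwwpp ⇒ ppwwwwPwwwwpp   [P → w P w]
ppwwwwPwwwwpp ⇒ ppwwwwpPpwwwwpp   [P → p P p]
ppwwwwpPpwwwwpp ⇒ ppwwwwpwPwpwwwwpp   [P → w P w]
ppwwwwpwPwpwwwwpp ⇒ ppwwwwpwwPwwpwwwwpp   [P → w P w]
ppwwwwpwwPwwpwwwwpp ⇒ ppwwwwpwwpPpwwpwwwwpp   [P → p P p]
ppwwwwpwwpPpwwpwwwwpp ⇒ ppwwwwpwwppPppwwpwwwwpp   [P → p P p]
ppwwwwpwwppPppwwpwwwwpp ⇒ ppwwwwpwwppppwwpwwwwpp   [P → λ]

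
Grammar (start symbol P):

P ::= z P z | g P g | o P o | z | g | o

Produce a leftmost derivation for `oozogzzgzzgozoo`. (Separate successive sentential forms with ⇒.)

P⇒oPo⇒ooPoo⇒oozPzoo⇒oozoPozoo⇒oozogPgozoo⇒oozogzPzgozoo⇒oozogzzPzzgozoo⇒oozogzzgzzgozoo

P ⇒ oPo   [P ::= o P o]
oPo ⇒ ooPoo   [P ::= o P o]
ooPoo ⇒ oozPzoo   [P ::= z P z]
oozPzoo ⇒ oozoPozoo   [P ::= o P o]
oozoPozoo ⇒ oozogPgozoo   [P ::= g P g]
oozogPgozoo ⇒ oozogzPzgozoo   [P ::= z P z]
oozogzPzgozoo ⇒ oozogzzPzzgozoo   [P ::= z P z]
oozogzzPzzgozoo ⇒ oozogzzgzzgozoo   [P ::= g]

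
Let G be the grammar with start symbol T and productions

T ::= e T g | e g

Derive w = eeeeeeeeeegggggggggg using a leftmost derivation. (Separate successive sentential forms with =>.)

T=>eTg=>eeTgg=>eeeTggg=>eeeeTgggg=>eeeeeTggggg=>eeeeeeTgggggg=>eeeeeeeTggggggg=>eeeeeeeeTgggggggg=>eeeeeeeeeTggggggggg=>eeeeeeeeeegggggggggg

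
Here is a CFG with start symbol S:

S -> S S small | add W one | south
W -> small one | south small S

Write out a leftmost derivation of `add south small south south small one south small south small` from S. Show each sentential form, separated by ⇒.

S ⇒ S S small   [S -> S S small]
S S small ⇒ S S small S small   [S -> S S small]
S S small S small ⇒ add W one S small S small   [S -> add W one]
add W one S small S small ⇒ add south small S one S small S small   [W -> south small S]
add south small S one S small S small ⇒ add south small S S small one S small S small   [S -> S S small]
add south small S S small one S small S small ⇒ add south small south S small one S small S small   [S -> south]
add south small south S small one S small S small ⇒ add south small south south small one S small S small   [S -> south]
add south small south south small one S small S small ⇒ add south small south south small one south small S small   [S -> south]
add south small south south small one south small S small ⇒ add south small south south small one south small south small   [S -> south]

S ⇒ S S small ⇒ S S small S small ⇒ add W one S small S small ⇒ add south small S one S small S small ⇒ add south small S S small one S small S small ⇒ add south small south S small one S small S small ⇒ add south small south south small one S small S small ⇒ add south small south south small one south small S small ⇒ add south small south south small one south small south small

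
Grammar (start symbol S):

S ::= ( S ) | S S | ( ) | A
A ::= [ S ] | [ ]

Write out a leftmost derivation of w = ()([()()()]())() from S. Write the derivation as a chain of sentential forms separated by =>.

S=>SS=>()S=>()SS=>()(S)S=>()(SS)S=>()(AS)S=>()([S]S)S=>()([SS]S)S=>()([SSS]S)S=>()([()SS]S)S=>()([()()S]S)S=>()([()()()]S)S=>()([()()()]())S=>()([()()()]())()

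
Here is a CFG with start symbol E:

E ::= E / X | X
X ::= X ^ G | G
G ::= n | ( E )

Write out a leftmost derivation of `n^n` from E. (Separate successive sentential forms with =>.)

E => X   [E ::= X]
X => X^G   [X ::= X ^ G]
X^G => G^G   [X ::= G]
G^G => n^G   [G ::= n]
n^G => n^n   [G ::= n]

E=>X=>X^G=>G^G=>n^G=>n^n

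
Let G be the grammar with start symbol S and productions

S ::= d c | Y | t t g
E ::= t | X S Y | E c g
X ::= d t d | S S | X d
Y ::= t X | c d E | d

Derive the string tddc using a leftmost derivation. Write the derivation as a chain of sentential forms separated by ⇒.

S ⇒ Y ⇒ tX ⇒ tSS ⇒ tYS ⇒ tdS ⇒ tddc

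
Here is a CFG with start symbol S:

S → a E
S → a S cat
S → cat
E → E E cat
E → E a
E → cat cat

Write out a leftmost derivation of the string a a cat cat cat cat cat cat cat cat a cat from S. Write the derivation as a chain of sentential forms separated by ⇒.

S ⇒ a S cat ⇒ a a E cat ⇒ a a E a cat ⇒ a a E E cat a cat ⇒ a a E E cat E cat a cat ⇒ a a cat cat E cat E cat a cat ⇒ a a cat cat cat cat cat E cat a cat ⇒ a a cat cat cat cat cat cat cat cat a cat

S ⇒ a S cat   [S → a S cat]
a S cat ⇒ a a E cat   [S → a E]
a a E cat ⇒ a a E a cat   [E → E a]
a a E a cat ⇒ a a E E cat a cat   [E → E E cat]
a a E E cat a cat ⇒ a a E E cat E cat a cat   [E → E E cat]
a a E E cat E cat a cat ⇒ a a cat cat E cat E cat a cat   [E → cat cat]
a a cat cat E cat E cat a cat ⇒ a a cat cat cat cat cat E cat a cat   [E → cat cat]
a a cat cat cat cat cat E cat a cat ⇒ a a cat cat cat cat cat cat cat cat a cat   [E → cat cat]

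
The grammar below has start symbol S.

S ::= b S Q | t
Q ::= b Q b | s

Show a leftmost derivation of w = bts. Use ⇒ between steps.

S ⇒ bSQ ⇒ btQ ⇒ bts

S ⇒ bSQ   [S ::= b S Q]
bSQ ⇒ btQ   [S ::= t]
btQ ⇒ bts   [Q ::= s]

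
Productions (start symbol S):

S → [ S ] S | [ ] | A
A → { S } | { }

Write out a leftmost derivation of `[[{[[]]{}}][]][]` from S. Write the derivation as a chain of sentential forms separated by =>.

S => [S]S   [S → [ S ] S]
[S]S => [[S]S]S   [S → [ S ] S]
[[S]S]S => [[A]S]S   [S → A]
[[A]S]S => [[{S}]S]S   [A → { S }]
[[{S}]S]S => [[{[S]S}]S]S   [S → [ S ] S]
[[{[S]S}]S]S => [[{[[]]S}]S]S   [S → [ ]]
[[{[[]]S}]S]S => [[{[[]]A}]S]S   [S → A]
[[{[[]]A}]S]S => [[{[[]]{}}]S]S   [A → { }]
[[{[[]]{}}]S]S => [[{[[]]{}}][]]S   [S → [ ]]
[[{[[]]{}}][]]S => [[{[[]]{}}][]][]   [S → [ ]]

S => [S]S => [[S]S]S => [[A]S]S => [[{S}]S]S => [[{[S]S}]S]S => [[{[[]]S}]S]S => [[{[[]]A}]S]S => [[{[[]]{}}]S]S => [[{[[]]{}}][]]S => [[{[[]]{}}][]][]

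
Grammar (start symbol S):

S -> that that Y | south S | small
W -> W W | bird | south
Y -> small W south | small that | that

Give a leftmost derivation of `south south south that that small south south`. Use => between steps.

S => south S   [S -> south S]
south S => south south S   [S -> south S]
south south S => south south south S   [S -> south S]
south south south S => south south south that that Y   [S -> that that Y]
south south south that that Y => south south south that that small W south   [Y -> small W south]
south south south that that small W south => south south south that that small south south   [W -> south]

S => south S => south south S => south south south S => south south south that that Y => south south south that that small W south => south south south that that small south south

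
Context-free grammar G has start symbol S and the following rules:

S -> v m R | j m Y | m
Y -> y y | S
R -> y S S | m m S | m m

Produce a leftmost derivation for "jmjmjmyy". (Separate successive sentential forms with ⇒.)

S⇒jmY⇒jmS⇒jmjmY⇒jmjmS⇒jmjmjmY⇒jmjmjmyy

S ⇒ jmY   [S -> j m Y]
jmY ⇒ jmS   [Y -> S]
jmS ⇒ jmjmY   [S -> j m Y]
jmjmY ⇒ jmjmS   [Y -> S]
jmjmS ⇒ jmjmjmY   [S -> j m Y]
jmjmjmY ⇒ jmjmjmyy   [Y -> y y]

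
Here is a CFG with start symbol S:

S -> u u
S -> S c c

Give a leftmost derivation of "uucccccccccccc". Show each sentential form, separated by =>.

S => Scc   [S -> S c c]
Scc => Scccc   [S -> S c c]
Scccc => Scccccc   [S -> S c c]
Scccccc => Scccccccc   [S -> S c c]
Scccccccc => Scccccccccc   [S -> S c c]
Scccccccccc => Scccccccccccc   [S -> S c c]
Scccccccccccc => uucccccccccccc   [S -> u u]

S => Scc => Scccc => Scccccc => Scccccccc => Scccccccccc => Scccccccccccc => uucccccccccccc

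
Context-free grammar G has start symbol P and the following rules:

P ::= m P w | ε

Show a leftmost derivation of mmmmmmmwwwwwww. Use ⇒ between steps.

P⇒mPw⇒mmPww⇒mmmPwww⇒mmmmPwwww⇒mmmmmPwwwww⇒mmmmmmPwwwwww⇒mmmmmmmPwwwwwww⇒mmmmmmmwwwwwww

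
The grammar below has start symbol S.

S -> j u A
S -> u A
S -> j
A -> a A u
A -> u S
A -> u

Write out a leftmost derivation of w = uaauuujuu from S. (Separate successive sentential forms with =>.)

S => uA => uaAu => uaaAuu => uaauSuu => uaauuAuu => uaauuuSuu => uaauuujuu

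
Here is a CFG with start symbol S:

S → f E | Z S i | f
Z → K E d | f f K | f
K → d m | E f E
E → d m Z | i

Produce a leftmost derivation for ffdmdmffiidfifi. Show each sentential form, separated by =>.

S => ZSi   [S → Z S i]
ZSi => ffKSi   [Z → f f K]
ffKSi => ffEfESi   [K → E f E]
ffEfESi => ffdmZfESi   [E → d m Z]
ffdmZfESi => ffdmKEdfESi   [Z → K E d]
ffdmKEdfESi => ffdmEfEEdfESi   [K → E f E]
ffdmEfEEdfESi => ffdmdmZfEEdfESi   [E → d m Z]
ffdmdmZfEEdfESi => ffdmdmffEEdfESi   [Z → f]
ffdmdmffEEdfESi => ffdmdmffiEdfESi   [E → i]
ffdmdmffiEdfESi => ffdmdmffiidfESi   [E → i]
ffdmdmffiidfESi => ffdmdmffiidfiSi   [E → i]
ffdmdmffiidfiSi => ffdmdmffiidfifi   [S → f]

S => ZSi => ffKSi => ffEfESi => ffdmZfESi => ffdmKEdfESi => ffdmEfEEdfESi => ffdmdmZfEEdfESi => ffdmdmffEEdfESi => ffdmdmffiEdfESi => ffdmdmffiidfESi => ffdmdmffiidfiSi => ffdmdmffiidfifi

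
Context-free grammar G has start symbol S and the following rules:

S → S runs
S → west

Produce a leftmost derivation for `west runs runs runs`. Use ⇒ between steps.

S ⇒ S runs   [S → S runs]
S runs ⇒ S runs runs   [S → S runs]
S runs runs ⇒ S runs runs runs   [S → S runs]
S runs runs runs ⇒ west runs runs runs   [S → west]

S ⇒ S runs ⇒ S runs runs ⇒ S runs runs runs ⇒ west runs runs runs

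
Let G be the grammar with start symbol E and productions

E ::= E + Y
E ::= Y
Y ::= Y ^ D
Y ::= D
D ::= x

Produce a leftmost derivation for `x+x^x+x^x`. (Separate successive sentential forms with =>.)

E=>E+Y=>E+Y+Y=>Y+Y+Y=>D+Y+Y=>x+Y+Y=>x+Y^D+Y=>x+D^D+Y=>x+x^D+Y=>x+x^x+Y=>x+x^x+Y^D=>x+x^x+D^D=>x+x^x+x^D=>x+x^x+x^x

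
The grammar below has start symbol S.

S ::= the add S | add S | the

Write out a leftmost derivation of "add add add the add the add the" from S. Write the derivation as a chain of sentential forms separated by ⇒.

S ⇒ add S   [S ::= add S]
add S ⇒ add add S   [S ::= add S]
add add S ⇒ add add add S   [S ::= add S]
add add add S ⇒ add add add the add S   [S ::= the add S]
add add add the add S ⇒ add add add the add the add S   [S ::= the add S]
add add add the add the add S ⇒ add add add the add the add the   [S ::= the]

S ⇒ add S ⇒ add add S ⇒ add add add S ⇒ add add add the add S ⇒ add add add the add the add S ⇒ add add add the add the add the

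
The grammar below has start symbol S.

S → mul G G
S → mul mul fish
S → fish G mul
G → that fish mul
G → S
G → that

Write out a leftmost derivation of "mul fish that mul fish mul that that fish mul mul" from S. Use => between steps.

S => mul G G => mul S G => mul fish G mul G => mul fish that mul G => mul fish that mul S => mul fish that mul fish G mul => mul fish that mul fish S mul => mul fish that mul fish mul G G mul => mul fish that mul fish mul that G mul => mul fish that mul fish mul that that fish mul mul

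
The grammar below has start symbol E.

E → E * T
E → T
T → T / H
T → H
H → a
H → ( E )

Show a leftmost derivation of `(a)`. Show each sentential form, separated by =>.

E => T => H => (E) => (T) => (H) => (a)

E => T   [E → T]
T => H   [T → H]
H => (E)   [H → ( E )]
(E) => (T)   [E → T]
(T) => (H)   [T → H]
(H) => (a)   [H → a]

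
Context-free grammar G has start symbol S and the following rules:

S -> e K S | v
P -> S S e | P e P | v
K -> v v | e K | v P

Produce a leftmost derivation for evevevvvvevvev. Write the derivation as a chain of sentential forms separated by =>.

S=>eKS=>evPS=>evSSeS=>eveKSSeS=>evevPSSeS=>evevSSeSSeS=>eveveKSSeSSeS=>evevevPSSeSSeS=>evevevvSSeSSeS=>evevevvvSeSSeS=>evevevvvveSSeS=>evevevvvvevSeS=>evevevvvvevveS=>evevevvvvevvev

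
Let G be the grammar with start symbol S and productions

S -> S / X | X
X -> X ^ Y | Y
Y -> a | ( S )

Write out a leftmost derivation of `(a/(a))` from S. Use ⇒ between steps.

S⇒X⇒Y⇒(S)⇒(S/X)⇒(X/X)⇒(Y/X)⇒(a/X)⇒(a/Y)⇒(a/(S))⇒(a/(X))⇒(a/(Y))⇒(a/(a))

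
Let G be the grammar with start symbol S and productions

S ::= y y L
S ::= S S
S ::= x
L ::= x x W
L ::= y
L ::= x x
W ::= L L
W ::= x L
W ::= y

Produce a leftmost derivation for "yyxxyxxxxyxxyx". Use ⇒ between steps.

S ⇒ SS ⇒ yyLS ⇒ yyxxWS ⇒ yyxxLLS ⇒ yyxxyLS ⇒ yyxxyxxWS ⇒ yyxxyxxLLS ⇒ yyxxyxxxxWLS ⇒ yyxxyxxxxLLLS ⇒ yyxxyxxxxyLLS ⇒ yyxxyxxxxyxxLS ⇒ yyxxyxxxxyxxyS ⇒ yyxxyxxxxyxxyx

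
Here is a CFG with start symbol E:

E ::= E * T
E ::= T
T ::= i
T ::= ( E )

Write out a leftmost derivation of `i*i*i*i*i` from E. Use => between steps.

E=>E*T=>E*T*T=>E*T*T*T=>E*T*T*T*T=>T*T*T*T*T=>i*T*T*T*T=>i*i*T*T*T=>i*i*i*T*T=>i*i*i*i*T=>i*i*i*i*i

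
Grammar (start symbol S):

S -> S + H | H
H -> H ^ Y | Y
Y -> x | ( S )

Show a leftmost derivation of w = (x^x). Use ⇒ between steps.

S⇒H⇒Y⇒(S)⇒(H)⇒(H^Y)⇒(Y^Y)⇒(x^Y)⇒(x^x)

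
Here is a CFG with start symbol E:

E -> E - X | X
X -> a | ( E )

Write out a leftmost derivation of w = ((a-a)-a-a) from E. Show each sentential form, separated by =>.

E=>X=>(E)=>(E-X)=>(E-X-X)=>(X-X-X)=>((E)-X-X)=>((E-X)-X-X)=>((X-X)-X-X)=>((a-X)-X-X)=>((a-a)-X-X)=>((a-a)-a-X)=>((a-a)-a-a)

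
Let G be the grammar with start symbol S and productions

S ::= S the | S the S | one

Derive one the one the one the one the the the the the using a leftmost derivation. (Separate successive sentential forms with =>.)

S => S the => S the the => S the the the => S the S the the the => one the S the the the => one the S the the the the => one the S the the the the the => one the S the S the the the the the => one the S the S the S the the the the the => one the one the S the S the the the the the => one the one the one the S the the the the the => one the one the one the one the the the the the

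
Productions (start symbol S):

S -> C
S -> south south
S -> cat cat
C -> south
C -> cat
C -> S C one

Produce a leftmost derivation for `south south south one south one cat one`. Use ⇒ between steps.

S ⇒ C ⇒ S C one ⇒ C C one ⇒ S C one C one ⇒ C C one C one ⇒ S C one C one C one ⇒ south south C one C one C one ⇒ south south south one C one C one ⇒ south south south one south one C one ⇒ south south south one south one cat one

S ⇒ C   [S -> C]
C ⇒ S C one   [C -> S C one]
S C one ⇒ C C one   [S -> C]
C C one ⇒ S C one C one   [C -> S C one]
S C one C one ⇒ C C one C one   [S -> C]
C C one C one ⇒ S C one C one C one   [C -> S C one]
S C one C one C one ⇒ south south C one C one C one   [S -> south south]
south south C one C one C one ⇒ south south south one C one C one   [C -> south]
south south south one C one C one ⇒ south south south one south one C one   [C -> south]
south south south one south one C one ⇒ south south south one south one cat one   [C -> cat]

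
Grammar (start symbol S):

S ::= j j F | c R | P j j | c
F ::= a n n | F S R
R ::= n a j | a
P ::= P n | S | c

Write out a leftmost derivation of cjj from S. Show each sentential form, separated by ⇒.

S ⇒ Pjj ⇒ Sjj ⇒ cjj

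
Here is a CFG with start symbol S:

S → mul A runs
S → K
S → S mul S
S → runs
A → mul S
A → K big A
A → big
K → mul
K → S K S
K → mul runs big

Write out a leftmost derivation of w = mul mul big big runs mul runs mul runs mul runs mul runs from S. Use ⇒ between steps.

S ⇒ K   [S → K]
K ⇒ S K S   [K → S K S]
S K S ⇒ S mul S K S   [S → S mul S]
S mul S K S ⇒ S mul S mul S K S   [S → S mul S]
S mul S mul S K S ⇒ mul A runs mul S mul S K S   [S → mul A runs]
mul A runs mul S mul S K S ⇒ mul K big A runs mul S mul S K S   [A → K big A]
mul K big A runs mul S mul S K S ⇒ mul mul big A runs mul S mul S K S   [K → mul]
mul mul big A runs mul S mul S K S ⇒ mul mul big big runs mul S mul S K S   [A → big]
mul mul big big runs mul S mul S K S ⇒ mul mul big big runs mul S mul S mul S K S   [S → S mul S]
mul mul big big runs mul S mul S mul S K S ⇒ mul mul big big runs mul runs mul S mul S K S   [S → runs]
mul mul big big runs mul runs mul S mul S K S ⇒ mul mul big big runs mul runs mul runs mul S K S   [S → runs]
mul mul big big runs mul runs mul runs mul S K S ⇒ mul mul big big runs mul runs mul runs mul runs K S   [S → runs]
mul mul big big runs mul runs mul runs mul runs K S ⇒ mul mul big big runs mul runs mul runs mul runs mul S   [K → mul]
mul mul big big runs mul runs mul runs mul runs mul S ⇒ mul mul big big runs mul runs mul runs mul runs mul runs   [S → runs]

S ⇒ K ⇒ S K S ⇒ S mul S K S ⇒ S mul S mul S K S ⇒ mul A runs mul S mul S K S ⇒ mul K big A runs mul S mul S K S ⇒ mul mul big A runs mul S mul S K S ⇒ mul mul big big runs mul S mul S K S ⇒ mul mul big big runs mul S mul S mul S K S ⇒ mul mul big big runs mul runs mul S mul S K S ⇒ mul mul big big runs mul runs mul runs mul S K S ⇒ mul mul big big runs mul runs mul runs mul runs K S ⇒ mul mul big big runs mul runs mul runs mul runs mul S ⇒ mul mul big big runs mul runs mul runs mul runs mul runs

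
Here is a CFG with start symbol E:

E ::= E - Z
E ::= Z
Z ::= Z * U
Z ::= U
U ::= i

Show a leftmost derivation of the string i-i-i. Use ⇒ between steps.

E ⇒ E-Z ⇒ E-Z-Z ⇒ Z-Z-Z ⇒ U-Z-Z ⇒ i-Z-Z ⇒ i-U-Z ⇒ i-i-Z ⇒ i-i-U ⇒ i-i-i

E ⇒ E-Z   [E ::= E - Z]
E-Z ⇒ E-Z-Z   [E ::= E - Z]
E-Z-Z ⇒ Z-Z-Z   [E ::= Z]
Z-Z-Z ⇒ U-Z-Z   [Z ::= U]
U-Z-Z ⇒ i-Z-Z   [U ::= i]
i-Z-Z ⇒ i-U-Z   [Z ::= U]
i-U-Z ⇒ i-i-Z   [U ::= i]
i-i-Z ⇒ i-i-U   [Z ::= U]
i-i-U ⇒ i-i-i   [U ::= i]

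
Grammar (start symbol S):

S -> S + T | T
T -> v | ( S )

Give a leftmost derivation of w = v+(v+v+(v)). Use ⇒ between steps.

S⇒S+T⇒T+T⇒v+T⇒v+(S)⇒v+(S+T)⇒v+(S+T+T)⇒v+(T+T+T)⇒v+(v+T+T)⇒v+(v+v+T)⇒v+(v+v+(S))⇒v+(v+v+(T))⇒v+(v+v+(v))

S ⇒ S+T   [S -> S + T]
S+T ⇒ T+T   [S -> T]
T+T ⇒ v+T   [T -> v]
v+T ⇒ v+(S)   [T -> ( S )]
v+(S) ⇒ v+(S+T)   [S -> S + T]
v+(S+T) ⇒ v+(S+T+T)   [S -> S + T]
v+(S+T+T) ⇒ v+(T+T+T)   [S -> T]
v+(T+T+T) ⇒ v+(v+T+T)   [T -> v]
v+(v+T+T) ⇒ v+(v+v+T)   [T -> v]
v+(v+v+T) ⇒ v+(v+v+(S))   [T -> ( S )]
v+(v+v+(S)) ⇒ v+(v+v+(T))   [S -> T]
v+(v+v+(T)) ⇒ v+(v+v+(v))   [T -> v]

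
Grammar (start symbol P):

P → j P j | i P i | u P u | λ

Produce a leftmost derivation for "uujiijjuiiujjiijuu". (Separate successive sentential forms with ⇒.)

P ⇒ uPu   [P → u P u]
uPu ⇒ uuPuu   [P → u P u]
uuPuu ⇒ uujPjuu   [P → j P j]
uujPjuu ⇒ uujiPijuu   [P → i P i]
uujiPijuu ⇒ uujiiPiijuu   [P → i P i]
uujiiPiijuu ⇒ uujiijPjiijuu   [P → j P j]
uujiijPjiijuu ⇒ uujiijjPjjiijuu   [P → j P j]
uujiijjPjjiijuu ⇒ uujiijjuPujjiijuu   [P → u P u]
uujiijjuPujjiijuu ⇒ uujiijjuiPiujjiijuu   [P → i P i]
uujiijjuiPiujjiijuu ⇒ uujiijjuiiujjiijuu   [P → λ]

P ⇒ uPu ⇒ uuPuu ⇒ uujPjuu ⇒ uujiPijuu ⇒ uujiiPiijuu ⇒ uujiijPjiijuu ⇒ uujiijjPjjiijuu ⇒ uujiijjuPujjiijuu ⇒ uujiijjuiPiujjiijuu ⇒ uujiijjuiiujjiijuu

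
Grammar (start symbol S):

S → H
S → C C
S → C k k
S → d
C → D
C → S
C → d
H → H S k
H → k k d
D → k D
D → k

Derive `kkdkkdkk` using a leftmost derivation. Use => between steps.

S => H => HSk => kkdSk => kkdCCk => kkdSCk => kkdHCk => kkdkkdCk => kkdkkdDk => kkdkkdkk

S => H   [S → H]
H => HSk   [H → H S k]
HSk => kkdSk   [H → k k d]
kkdSk => kkdCCk   [S → C C]
kkdCCk => kkdSCk   [C → S]
kkdSCk => kkdHCk   [S → H]
kkdHCk => kkdkkdCk   [H → k k d]
kkdkkdCk => kkdkkdDk   [C → D]
kkdkkdDk => kkdkkdkk   [D → k]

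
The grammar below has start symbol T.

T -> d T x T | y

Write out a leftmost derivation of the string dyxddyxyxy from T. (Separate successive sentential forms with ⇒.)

T ⇒ dTxT   [T -> d T x T]
dTxT ⇒ dyxT   [T -> y]
dyxT ⇒ dyxdTxT   [T -> d T x T]
dyxdTxT ⇒ dyxddTxTxT   [T -> d T x T]
dyxddTxTxT ⇒ dyxddyxTxT   [T -> y]
dyxddyxTxT ⇒ dyxddyxyxT   [T -> y]
dyxddyxyxT ⇒ dyxddyxyxy   [T -> y]

T ⇒ dTxT ⇒ dyxT ⇒ dyxdTxT ⇒ dyxddTxTxT ⇒ dyxddyxTxT ⇒ dyxddyxyxT ⇒ dyxddyxyxy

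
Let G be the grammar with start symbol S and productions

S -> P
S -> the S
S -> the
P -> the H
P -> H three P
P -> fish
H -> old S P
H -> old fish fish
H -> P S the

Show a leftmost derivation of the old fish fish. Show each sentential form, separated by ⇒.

S ⇒ P ⇒ the H ⇒ the old S P ⇒ the old P P ⇒ the old fish P ⇒ the old fish fish

S ⇒ P   [S -> P]
P ⇒ the H   [P -> the H]
the H ⇒ the old S P   [H -> old S P]
the old S P ⇒ the old P P   [S -> P]
the old P P ⇒ the old fish P   [P -> fish]
the old fish P ⇒ the old fish fish   [P -> fish]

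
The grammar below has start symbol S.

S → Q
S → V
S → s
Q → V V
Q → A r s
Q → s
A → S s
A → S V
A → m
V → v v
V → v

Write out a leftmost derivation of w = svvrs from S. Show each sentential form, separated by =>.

S => Q   [S → Q]
Q => Ars   [Q → A r s]
Ars => SVrs   [A → S V]
SVrs => QVrs   [S → Q]
QVrs => sVrs   [Q → s]
sVrs => svvrs   [V → v v]

S=>Q=>Ars=>SVrs=>QVrs=>sVrs=>svvrs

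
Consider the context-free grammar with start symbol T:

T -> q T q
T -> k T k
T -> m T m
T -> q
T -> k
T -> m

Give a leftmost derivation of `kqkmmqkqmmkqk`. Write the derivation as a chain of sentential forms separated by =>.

T=>kTk=>kqTqk=>kqkTkqk=>kqkmTmkqk=>kqkmmTmmkqk=>kqkmmqTqmmkqk=>kqkmmqkqmmkqk

T => kTk   [T -> k T k]
kTk => kqTqk   [T -> q T q]
kqTqk => kqkTkqk   [T -> k T k]
kqkTkqk => kqkmTmkqk   [T -> m T m]
kqkmTmkqk => kqkmmTmmkqk   [T -> m T m]
kqkmmTmmkqk => kqkmmqTqmmkqk   [T -> q T q]
kqkmmqTqmmkqk => kqkmmqkqmmkqk   [T -> k]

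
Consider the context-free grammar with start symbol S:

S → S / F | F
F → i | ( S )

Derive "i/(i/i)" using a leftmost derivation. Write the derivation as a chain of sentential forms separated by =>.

S => S/F => F/F => i/F => i/(S) => i/(S/F) => i/(F/F) => i/(i/F) => i/(i/i)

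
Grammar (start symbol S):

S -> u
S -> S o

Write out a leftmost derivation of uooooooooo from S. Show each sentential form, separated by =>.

S => So => Soo => Sooo => Soooo => Sooooo => Soooooo => Sooooooo => Soooooooo => Sooooooooo => uooooooooo

S => So   [S -> S o]
So => Soo   [S -> S o]
Soo => Sooo   [S -> S o]
Sooo => Soooo   [S -> S o]
Soooo => Sooooo   [S -> S o]
Sooooo => Soooooo   [S -> S o]
Soooooo => Sooooooo   [S -> S o]
Sooooooo => Soooooooo   [S -> S o]
Soooooooo => Sooooooooo   [S -> S o]
Sooooooooo => uooooooooo   [S -> u]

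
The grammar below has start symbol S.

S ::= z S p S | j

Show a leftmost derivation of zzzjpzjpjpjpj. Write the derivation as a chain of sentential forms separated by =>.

S => zSpS   [S ::= z S p S]
zSpS => zzSpSpS   [S ::= z S p S]
zzSpSpS => zzzSpSpSpS   [S ::= z S p S]
zzzSpSpSpS => zzzjpSpSpS   [S ::= j]
zzzjpSpSpS => zzzjpzSpSpSpS   [S ::= z S p S]
zzzjpzSpSpSpS => zzzjpzjpSpSpS   [S ::= j]
zzzjpzjpSpSpS => zzzjpzjpjpSpS   [S ::= j]
zzzjpzjpjpSpS => zzzjpzjpjpjpS   [S ::= j]
zzzjpzjpjpjpS => zzzjpzjpjpjpj   [S ::= j]

S => zSpS => zzSpSpS => zzzSpSpSpS => zzzjpSpSpS => zzzjpzSpSpSpS => zzzjpzjpSpSpS => zzzjpzjpjpSpS => zzzjpzjpjpjpS => zzzjpzjpjpjpj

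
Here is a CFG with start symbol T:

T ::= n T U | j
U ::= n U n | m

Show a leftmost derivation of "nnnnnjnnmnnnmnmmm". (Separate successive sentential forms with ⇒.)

T ⇒ nTU ⇒ nnTUU ⇒ nnnTUUU ⇒ nnnnTUUUU ⇒ nnnnnTUUUUU ⇒ nnnnnjUUUUU ⇒ nnnnnjnUnUUUU ⇒ nnnnnjnnUnnUUUU ⇒ nnnnnjnnmnnUUUU ⇒ nnnnnjnnmnnnUnUUU ⇒ nnnnnjnnmnnnmnUUU ⇒ nnnnnjnnmnnnmnmUU ⇒ nnnnnjnnmnnnmnmmU ⇒ nnnnnjnnmnnnmnmmm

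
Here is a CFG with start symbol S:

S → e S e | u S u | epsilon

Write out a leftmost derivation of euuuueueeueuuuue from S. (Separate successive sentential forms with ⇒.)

S ⇒ eSe ⇒ euSue ⇒ euuSuue ⇒ euuuSuuue ⇒ euuuuSuuuue ⇒ euuuueSeuuuue ⇒ euuuueuSueuuuue ⇒ euuuueueSeueuuuue ⇒ euuuueueeueuuuue

S ⇒ eSe   [S → e S e]
eSe ⇒ euSue   [S → u S u]
euSue ⇒ euuSuue   [S → u S u]
euuSuue ⇒ euuuSuuue   [S → u S u]
euuuSuuue ⇒ euuuuSuuuue   [S → u S u]
euuuuSuuuue ⇒ euuuueSeuuuue   [S → e S e]
euuuueSeuuuue ⇒ euuuueuSueuuuue   [S → u S u]
euuuueuSueuuuue ⇒ euuuueueSeueuuuue   [S → e S e]
euuuueueSeueuuuue ⇒ euuuueueeueuuuue   [S → epsilon]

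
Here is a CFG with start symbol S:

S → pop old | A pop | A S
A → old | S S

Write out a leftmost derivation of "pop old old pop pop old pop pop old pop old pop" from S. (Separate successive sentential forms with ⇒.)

S ⇒ A pop ⇒ S S pop ⇒ A S S pop ⇒ S S S S pop ⇒ pop old S S S pop ⇒ pop old A pop S S pop ⇒ pop old S S pop S S pop ⇒ pop old A pop S pop S S pop ⇒ pop old old pop S pop S S pop ⇒ pop old old pop pop old pop S S pop ⇒ pop old old pop pop old pop pop old S pop ⇒ pop old old pop pop old pop pop old pop old pop

S ⇒ A pop   [S → A pop]
A pop ⇒ S S pop   [A → S S]
S S pop ⇒ A S S pop   [S → A S]
A S S pop ⇒ S S S S pop   [A → S S]
S S S S pop ⇒ pop old S S S pop   [S → pop old]
pop old S S S pop ⇒ pop old A pop S S pop   [S → A pop]
pop old A pop S S pop ⇒ pop old S S pop S S pop   [A → S S]
pop old S S pop S S pop ⇒ pop old A pop S pop S S pop   [S → A pop]
pop old A pop S pop S S pop ⇒ pop old old pop S pop S S pop   [A → old]
pop old old pop S pop S S pop ⇒ pop old old pop pop old pop S S pop   [S → pop old]
pop old old pop pop old pop S S pop ⇒ pop old old pop pop old pop pop old S pop   [S → pop old]
pop old old pop pop old pop pop old S pop ⇒ pop old old pop pop old pop pop old pop old pop   [S → pop old]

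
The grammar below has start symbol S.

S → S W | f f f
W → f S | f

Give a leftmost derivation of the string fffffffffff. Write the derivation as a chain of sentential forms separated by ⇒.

S⇒SW⇒SWW⇒SWWW⇒SWWWW⇒SWWWWW⇒fffWWWWW⇒ffffSWWWW⇒fffffffWWWW⇒ffffffffWWW⇒fffffffffWW⇒ffffffffffW⇒fffffffffff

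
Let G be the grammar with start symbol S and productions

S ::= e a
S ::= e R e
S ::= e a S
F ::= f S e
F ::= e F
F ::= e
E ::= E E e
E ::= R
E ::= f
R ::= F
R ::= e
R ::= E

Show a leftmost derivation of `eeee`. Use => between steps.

S => eRe => eFe => eeFe => eeee

S => eRe   [S ::= e R e]
eRe => eFe   [R ::= F]
eFe => eeFe   [F ::= e F]
eeFe => eeee   [F ::= e]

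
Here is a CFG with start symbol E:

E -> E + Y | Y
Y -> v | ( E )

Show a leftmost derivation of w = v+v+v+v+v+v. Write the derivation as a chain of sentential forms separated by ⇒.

E ⇒ E+Y ⇒ E+Y+Y ⇒ E+Y+Y+Y ⇒ E+Y+Y+Y+Y ⇒ E+Y+Y+Y+Y+Y ⇒ Y+Y+Y+Y+Y+Y ⇒ v+Y+Y+Y+Y+Y ⇒ v+v+Y+Y+Y+Y ⇒ v+v+v+Y+Y+Y ⇒ v+v+v+v+Y+Y ⇒ v+v+v+v+v+Y ⇒ v+v+v+v+v+v

E ⇒ E+Y   [E -> E + Y]
E+Y ⇒ E+Y+Y   [E -> E + Y]
E+Y+Y ⇒ E+Y+Y+Y   [E -> E + Y]
E+Y+Y+Y ⇒ E+Y+Y+Y+Y   [E -> E + Y]
E+Y+Y+Y+Y ⇒ E+Y+Y+Y+Y+Y   [E -> E + Y]
E+Y+Y+Y+Y+Y ⇒ Y+Y+Y+Y+Y+Y   [E -> Y]
Y+Y+Y+Y+Y+Y ⇒ v+Y+Y+Y+Y+Y   [Y -> v]
v+Y+Y+Y+Y+Y ⇒ v+v+Y+Y+Y+Y   [Y -> v]
v+v+Y+Y+Y+Y ⇒ v+v+v+Y+Y+Y   [Y -> v]
v+v+v+Y+Y+Y ⇒ v+v+v+v+Y+Y   [Y -> v]
v+v+v+v+Y+Y ⇒ v+v+v+v+v+Y   [Y -> v]
v+v+v+v+v+Y ⇒ v+v+v+v+v+v   [Y -> v]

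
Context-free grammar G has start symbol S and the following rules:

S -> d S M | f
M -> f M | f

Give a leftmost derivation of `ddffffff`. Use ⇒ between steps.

S ⇒ dSM ⇒ ddSMM ⇒ ddfMM ⇒ ddffMM ⇒ ddfffMM ⇒ ddffffMM ⇒ ddfffffM ⇒ ddffffff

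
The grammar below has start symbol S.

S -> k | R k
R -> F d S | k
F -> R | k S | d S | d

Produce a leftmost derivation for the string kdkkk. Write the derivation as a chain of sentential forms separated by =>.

S => Rk => FdSk => RdSk => kdSk => kdRkk => kdkkk

S => Rk   [S -> R k]
Rk => FdSk   [R -> F d S]
FdSk => RdSk   [F -> R]
RdSk => kdSk   [R -> k]
kdSk => kdRkk   [S -> R k]
kdRkk => kdkkk   [R -> k]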